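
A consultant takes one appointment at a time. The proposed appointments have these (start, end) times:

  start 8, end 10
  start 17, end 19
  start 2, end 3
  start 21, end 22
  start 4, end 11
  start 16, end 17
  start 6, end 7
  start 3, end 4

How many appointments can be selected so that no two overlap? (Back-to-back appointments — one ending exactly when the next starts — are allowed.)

Sorted by end: (2,3)  (3,4)  (6,7)  (8,10)  (4,11)  (16,17)  (17,19)  (21,22)
take (2,3); take (3,4); take (6,7); take (8,10); skip (4,11); take (16,17); take (17,19); take (21,22).
Selected 7 appointments.

7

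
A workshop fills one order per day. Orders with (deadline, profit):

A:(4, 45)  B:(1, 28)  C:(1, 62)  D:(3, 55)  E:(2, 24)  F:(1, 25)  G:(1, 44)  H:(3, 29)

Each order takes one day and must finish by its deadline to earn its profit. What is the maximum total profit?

191

Sort by profit descending; place each in the latest free slot ≤ its deadline.
By profit: C(d1,62), D(d3,55), A(d4,45), G(d1,44), H(d3,29), B(d1,28), F(d1,25), E(d2,24)
C→slot 1; D→slot 3; A→slot 4; G skipped; H→slot 2; B skipped; F skipped; E skipped.
Profit = 62 + 29 + 55 + 45 = 191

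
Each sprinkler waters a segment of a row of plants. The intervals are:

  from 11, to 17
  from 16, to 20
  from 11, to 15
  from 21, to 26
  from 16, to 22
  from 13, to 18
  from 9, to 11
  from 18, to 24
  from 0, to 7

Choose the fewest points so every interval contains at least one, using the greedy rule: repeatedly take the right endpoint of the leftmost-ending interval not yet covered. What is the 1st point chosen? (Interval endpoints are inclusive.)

Sort by right endpoint; whenever an interval is uncovered, place a point at its right end.
By right end: [0,7]  [9,11]  [11,15]  [11,17]  [13,18]  [16,20]  [16,22]  [18,24]  [21,26]
[0,7] uncovered → point at 7; [9,11] uncovered → point at 11; [13,18] uncovered → point at 18; [21,26] uncovered → point at 26.
Points: 7, 11, 18, 26 (4 total).

7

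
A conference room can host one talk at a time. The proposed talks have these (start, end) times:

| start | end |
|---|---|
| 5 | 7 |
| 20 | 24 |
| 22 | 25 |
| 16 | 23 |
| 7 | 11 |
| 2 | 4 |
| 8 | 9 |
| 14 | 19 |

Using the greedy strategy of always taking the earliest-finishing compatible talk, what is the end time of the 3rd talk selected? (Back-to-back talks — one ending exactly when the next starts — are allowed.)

By end time: (2,4), (5,7), (8,9), (7,11), (14,19), (16,23), (20,24), (22,25).
Pick (2,4); next start ≥ 4 → (5,7); next start ≥ 7 → (8,9); next start ≥ 9 → (14,19); next start ≥ 19 → (20,24).
Selected: (2,4) (5,7) (8,9) (14,19) (20,24)

9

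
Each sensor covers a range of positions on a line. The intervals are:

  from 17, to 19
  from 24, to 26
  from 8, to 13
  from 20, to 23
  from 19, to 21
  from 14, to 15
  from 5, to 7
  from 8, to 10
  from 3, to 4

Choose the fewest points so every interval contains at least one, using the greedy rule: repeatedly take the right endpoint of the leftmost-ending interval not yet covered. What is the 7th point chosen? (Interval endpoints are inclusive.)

26

Sort by right endpoint; whenever an interval is uncovered, place a point at its right end.
By right end: [3,4]  [5,7]  [8,10]  [8,13]  [14,15]  [17,19]  [19,21]  [20,23]  [24,26]
[3,4] uncovered → point at 4; [5,7] uncovered → point at 7; [8,10] uncovered → point at 10; [14,15] uncovered → point at 15; [17,19] uncovered → point at 19; [20,23] uncovered → point at 23; [24,26] uncovered → point at 26.
Points: 4, 7, 10, 15, 19, 23, 26 (7 total).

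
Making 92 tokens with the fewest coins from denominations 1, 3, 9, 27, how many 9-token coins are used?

1

Use the largest denomination that fits, subtract, and repeat.
92 − 3×27→11 − 1×9→2 − 2×1→0
Count of 9: 1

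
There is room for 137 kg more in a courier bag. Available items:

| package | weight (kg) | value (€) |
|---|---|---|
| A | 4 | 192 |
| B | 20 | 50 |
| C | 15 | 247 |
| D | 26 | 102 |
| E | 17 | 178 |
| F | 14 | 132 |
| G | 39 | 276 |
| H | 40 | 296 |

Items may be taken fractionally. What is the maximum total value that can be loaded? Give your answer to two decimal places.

1352.38

Ratios (sorted): A 48.00, C 16.47, E 10.47, F 9.43, H 7.40, G 7.08, D 3.92, B 2.50
take A (4 @ 192); take C (15 @ 247); take E (17 @ 178); take F (14 @ 132); take H (40 @ 296); take G (39 @ 276); take 8/26 of D → 31.38. Capacity used 137/137.
Total value = 1352.38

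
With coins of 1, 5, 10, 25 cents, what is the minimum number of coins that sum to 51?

51 − 2×25→1 − 1×1→0
Total coins = 2 + 1 = 3

3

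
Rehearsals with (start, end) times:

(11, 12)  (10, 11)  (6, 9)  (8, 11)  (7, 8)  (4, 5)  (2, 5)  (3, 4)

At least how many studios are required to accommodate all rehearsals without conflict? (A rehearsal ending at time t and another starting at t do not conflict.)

The answer is the maximum number of intervals overlapping at any instant.
starts: [2, 3, 4, 6, 7, 8, 10, 11]
ends:   [4, 5, 5, 8, 9, 11, 11, 12]
s2→1 s3→2  — peak 2.

2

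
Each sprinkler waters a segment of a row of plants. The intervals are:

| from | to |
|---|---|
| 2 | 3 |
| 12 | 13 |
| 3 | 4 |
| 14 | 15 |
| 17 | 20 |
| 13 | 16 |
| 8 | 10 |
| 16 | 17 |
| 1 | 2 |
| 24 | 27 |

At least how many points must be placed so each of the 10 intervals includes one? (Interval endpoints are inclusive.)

7

By right end: [1,2]  [2,3]  [3,4]  [8,10]  [12,13]  [14,15]  [13,16]  [16,17]  [17,20]  [24,27]
[1,2] uncovered → point at 2; [3,4] uncovered → point at 4; [8,10] uncovered → point at 10; [12,13] uncovered → point at 13; [14,15] uncovered → point at 15; [16,17] uncovered → point at 17; [24,27] uncovered → point at 27.
Points: 2, 4, 10, 13, 15, 17, 27 (7 total).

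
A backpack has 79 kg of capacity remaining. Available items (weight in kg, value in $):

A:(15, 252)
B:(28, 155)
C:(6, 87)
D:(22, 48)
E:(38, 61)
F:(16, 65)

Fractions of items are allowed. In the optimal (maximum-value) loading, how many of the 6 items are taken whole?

Greedy by value/weight ratio, highest first.
Order: A (252/15=16.80) > C (87/6=14.50) > B (155/28=5.54) > F (65/16=4.06) > D (48/22=2.18) > E (61/38=1.61)
Fill: take A (15 @ 252) → take C (6 @ 87) → take B (28 @ 155) → take F (16 @ 65) → take 14/22 of D → 30.55; 79/79 used.
4 item(s) taken whole; one partial (take 14/22 of D).

4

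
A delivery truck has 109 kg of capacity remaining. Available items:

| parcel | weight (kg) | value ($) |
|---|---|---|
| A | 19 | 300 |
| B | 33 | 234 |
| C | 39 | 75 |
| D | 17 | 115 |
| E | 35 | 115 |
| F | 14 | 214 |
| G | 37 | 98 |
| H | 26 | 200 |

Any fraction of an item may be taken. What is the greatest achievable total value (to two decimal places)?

Ratios (sorted): A 15.79, F 15.29, H 7.69, B 7.09, D 6.76, E 3.29, G 2.65, C 1.92
take A (19 @ 300); take F (14 @ 214); take H (26 @ 200); take B (33 @ 234); take D (17 @ 115). Capacity used 109/109.
Total value = 1063.00

1063.00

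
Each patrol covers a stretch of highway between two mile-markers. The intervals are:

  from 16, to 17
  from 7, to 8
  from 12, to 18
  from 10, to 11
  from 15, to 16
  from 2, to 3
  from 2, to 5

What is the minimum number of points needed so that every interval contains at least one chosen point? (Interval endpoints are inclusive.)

4

By right end: [2,3]  [2,5]  [7,8]  [10,11]  [15,16]  [16,17]  [12,18]
[2,3] uncovered → point at 3; [7,8] uncovered → point at 8; [10,11] uncovered → point at 11; [15,16] uncovered → point at 16.
Points: 3, 8, 11, 16 (4 total).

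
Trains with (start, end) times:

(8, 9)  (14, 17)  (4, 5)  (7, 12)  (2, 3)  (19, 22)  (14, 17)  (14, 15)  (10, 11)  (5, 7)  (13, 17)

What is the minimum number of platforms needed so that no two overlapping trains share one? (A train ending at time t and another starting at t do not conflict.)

starts: [2, 4, 5, 7, 8, 10, 13, 14, 14, 14, 19]
ends:   [3, 5, 7, 9, 11, 12, 15, 17, 17, 17, 22]
s2→1 e3→0 s4→1 e5→0 s5→1 e7→0 s7→1 s8→2 e9→1 s10→2 e11→1 e12→0 s13→1 s14→2 s14→3 s14→4  — peak 4.

4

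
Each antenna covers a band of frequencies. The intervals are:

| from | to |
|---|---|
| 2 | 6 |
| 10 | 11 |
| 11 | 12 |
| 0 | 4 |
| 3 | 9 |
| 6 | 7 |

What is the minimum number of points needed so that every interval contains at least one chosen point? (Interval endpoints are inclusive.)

3

By right end: [0,4]  [2,6]  [6,7]  [3,9]  [10,11]  [11,12]
[0,4] uncovered → point at 4; [6,7] uncovered → point at 7; [10,11] uncovered → point at 11.
Points: 4, 7, 11 (3 total).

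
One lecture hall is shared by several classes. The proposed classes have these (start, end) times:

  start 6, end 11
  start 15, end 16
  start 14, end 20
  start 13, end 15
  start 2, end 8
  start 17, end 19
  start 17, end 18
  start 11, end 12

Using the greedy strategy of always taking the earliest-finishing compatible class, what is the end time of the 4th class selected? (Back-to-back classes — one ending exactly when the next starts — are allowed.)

By end time: (2,8), (6,11), (11,12), (13,15), (15,16), (17,18), (17,19), (14,20).
Pick (2,8); next start ≥ 8 → (11,12); next start ≥ 12 → (13,15); next start ≥ 15 → (15,16); next start ≥ 16 → (17,18).
Selected: (2,8) (11,12) (13,15) (15,16) (17,18)

16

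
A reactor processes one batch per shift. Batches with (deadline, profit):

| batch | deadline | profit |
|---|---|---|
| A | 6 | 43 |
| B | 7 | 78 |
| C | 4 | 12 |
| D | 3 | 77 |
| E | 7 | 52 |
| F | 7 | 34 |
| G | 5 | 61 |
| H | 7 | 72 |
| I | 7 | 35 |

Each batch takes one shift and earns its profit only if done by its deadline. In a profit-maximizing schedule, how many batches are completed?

Take jobs in profit order; each goes to the latest open slot no later than its deadline.
Profit order: B=78 D=77 H=72 G=61 E=52 A=43 I=35 F=34 C=12
Assign: B→slot 7, D→slot 3, H→slot 6, G→slot 5, E→slot 4, A→slot 2, I→slot 1, F skipped, C skipped.
Slots: [1:I] [2:A] [3:D] [4:E] [5:G] [6:H] [7:B]
7 of 9 scheduled.

7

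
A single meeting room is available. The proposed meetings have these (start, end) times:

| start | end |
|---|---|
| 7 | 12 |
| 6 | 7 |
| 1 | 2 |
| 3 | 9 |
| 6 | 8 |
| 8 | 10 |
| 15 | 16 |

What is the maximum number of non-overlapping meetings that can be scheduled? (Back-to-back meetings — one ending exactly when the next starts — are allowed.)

By end time: (1,2), (6,7), (6,8), (3,9), (8,10), (7,12), (15,16).
Pick (1,2); next start ≥ 2 → (6,7); next start ≥ 7 → (8,10); next start ≥ 10 → (15,16).
Selected 4 meetings.

4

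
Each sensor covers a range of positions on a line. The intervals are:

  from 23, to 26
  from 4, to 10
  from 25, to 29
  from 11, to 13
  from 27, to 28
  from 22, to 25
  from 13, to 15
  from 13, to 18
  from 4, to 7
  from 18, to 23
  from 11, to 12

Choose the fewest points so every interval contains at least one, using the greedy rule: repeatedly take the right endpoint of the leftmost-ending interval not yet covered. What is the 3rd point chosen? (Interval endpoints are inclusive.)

15

Sort by right endpoint; whenever an interval is uncovered, place a point at its right end.
Sorted: [4,7] [4,10] [11,12] [11,13] [13,15] [13,18] [18,23] [22,25] [23,26] [27,28] [25,29]
{[4,7],[4,10]} hit by 7; {[11,12],[11,13]} hit by 12; {[13,15],[13,18]} hit by 15; {[18,23],[22,25],[23,26]} hit by 23; {[27,28],[25,29]} hit by 28.
Points: 7, 12, 15, 23, 28 (5 total).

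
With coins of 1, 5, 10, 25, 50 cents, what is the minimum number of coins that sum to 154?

7

Greedy: take as many of the largest coin as possible, then repeat with the remainder.
154 = 3×50 + 4×1
Total coins = 3 + 4 = 7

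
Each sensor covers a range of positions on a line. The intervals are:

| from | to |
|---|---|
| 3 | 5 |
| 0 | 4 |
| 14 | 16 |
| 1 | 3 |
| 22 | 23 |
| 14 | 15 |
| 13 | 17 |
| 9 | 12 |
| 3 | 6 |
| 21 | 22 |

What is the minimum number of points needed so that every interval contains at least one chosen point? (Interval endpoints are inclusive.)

4

Sort by right endpoint; whenever an interval is uncovered, place a point at its right end.
By right end: [1,3]  [0,4]  [3,5]  [3,6]  [9,12]  [14,15]  [14,16]  [13,17]  [21,22]  [22,23]
[1,3] uncovered → point at 3; [9,12] uncovered → point at 12; [14,15] uncovered → point at 15; [21,22] uncovered → point at 22.
Points: 3, 12, 15, 22 (4 total).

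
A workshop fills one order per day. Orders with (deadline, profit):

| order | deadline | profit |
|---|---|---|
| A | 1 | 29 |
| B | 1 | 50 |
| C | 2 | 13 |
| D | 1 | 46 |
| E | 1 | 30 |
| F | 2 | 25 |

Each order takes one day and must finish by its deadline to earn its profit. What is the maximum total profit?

Profit order: B=50 D=46 E=30 A=29 F=25 C=13
Assign: B→slot 1, D skipped, E skipped, A skipped, F→slot 2, C skipped.
Slots: [1:B] [2:F]
Profit = 50 + 25 = 75

75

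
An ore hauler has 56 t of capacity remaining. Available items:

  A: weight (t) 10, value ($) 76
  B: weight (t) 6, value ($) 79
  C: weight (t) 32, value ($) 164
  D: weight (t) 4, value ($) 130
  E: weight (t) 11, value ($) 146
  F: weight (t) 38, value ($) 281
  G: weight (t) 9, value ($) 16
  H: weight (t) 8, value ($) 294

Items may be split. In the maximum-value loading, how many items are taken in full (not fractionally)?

Ratios (sorted): H 36.75, D 32.50, E 13.27, B 13.17, A 7.60, F 7.39, C 5.12, G 1.78
take H (8 @ 294); take D (4 @ 130); take E (11 @ 146); take B (6 @ 79); take A (10 @ 76); take 17/38 of F → 125.71. Capacity used 56/56.
5 item(s) taken whole; one partial (take 17/38 of F).

5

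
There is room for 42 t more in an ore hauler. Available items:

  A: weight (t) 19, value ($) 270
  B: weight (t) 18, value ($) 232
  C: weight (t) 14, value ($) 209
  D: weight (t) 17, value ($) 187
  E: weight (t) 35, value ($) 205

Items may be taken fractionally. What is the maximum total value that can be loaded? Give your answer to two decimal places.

Order: C (209/14=14.93) > A (270/19=14.21) > B (232/18=12.89) > D (187/17=11.00) > E (205/35=5.86)
Fill: take C (14 @ 209) → take A (19 @ 270) → take 9/18 of B → 116.00; 42/42 used.
Total value = 595.00

595.00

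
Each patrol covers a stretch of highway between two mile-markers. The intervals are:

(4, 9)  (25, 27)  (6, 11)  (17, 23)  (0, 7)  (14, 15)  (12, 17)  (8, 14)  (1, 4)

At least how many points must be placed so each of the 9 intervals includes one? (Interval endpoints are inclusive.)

5

Sort by right endpoint; whenever an interval is uncovered, place a point at its right end.
By right end: [1,4]  [0,7]  [4,9]  [6,11]  [8,14]  [14,15]  [12,17]  [17,23]  [25,27]
[1,4] uncovered → point at 4; [6,11] uncovered → point at 11; [14,15] uncovered → point at 15; [17,23] uncovered → point at 23; [25,27] uncovered → point at 27.
Points: 4, 11, 15, 23, 27 (5 total).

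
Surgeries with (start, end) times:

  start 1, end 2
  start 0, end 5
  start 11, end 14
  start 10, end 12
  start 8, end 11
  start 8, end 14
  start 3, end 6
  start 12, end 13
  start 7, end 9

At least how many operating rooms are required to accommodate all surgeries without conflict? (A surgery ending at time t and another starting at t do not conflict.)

3

The answer is the maximum number of intervals overlapping at any instant.
Events (time:±→running): 0:+→1 1:+→2 2:-→1 3:+→2 5:-→1 6:-→0 7:+→1 8:+→2 8:+→3 … peak 3.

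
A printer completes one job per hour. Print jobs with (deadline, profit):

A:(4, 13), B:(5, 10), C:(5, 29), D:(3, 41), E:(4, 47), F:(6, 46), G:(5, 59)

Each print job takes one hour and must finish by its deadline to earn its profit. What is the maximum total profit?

235

Take jobs in profit order; each goes to the latest open slot no later than its deadline.
Profit order: G=59 E=47 F=46 D=41 C=29 A=13 B=10
Assign: G→slot 5, E→slot 4, F→slot 6, D→slot 3, C→slot 2, A→slot 1, B skipped.
Slots: [1:A] [2:C] [3:D] [4:E] [5:G] [6:F]
Profit = 13 + 29 + 41 + 47 + 59 + 46 = 235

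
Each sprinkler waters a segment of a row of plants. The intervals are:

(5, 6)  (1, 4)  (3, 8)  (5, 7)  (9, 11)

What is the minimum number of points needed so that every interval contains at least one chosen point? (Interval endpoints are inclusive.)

3

Sort by right endpoint; whenever an interval is uncovered, place a point at its right end.
By right end: [1,4]  [5,6]  [5,7]  [3,8]  [9,11]
[1,4] uncovered → point at 4; [5,6] uncovered → point at 6; [9,11] uncovered → point at 11.
Points: 4, 6, 11 (3 total).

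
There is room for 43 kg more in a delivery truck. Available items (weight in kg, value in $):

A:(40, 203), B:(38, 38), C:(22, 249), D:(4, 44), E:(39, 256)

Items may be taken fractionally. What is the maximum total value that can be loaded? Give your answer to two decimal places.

404.59

Sort by value per unit weight and fill in that order.
Ratios (sorted): C 11.32, D 11.00, E 6.56, A 5.08, B 1.00
take C (22 @ 249); take D (4 @ 44); take 17/39 of E → 111.59. Capacity used 43/43.
Total value = 404.59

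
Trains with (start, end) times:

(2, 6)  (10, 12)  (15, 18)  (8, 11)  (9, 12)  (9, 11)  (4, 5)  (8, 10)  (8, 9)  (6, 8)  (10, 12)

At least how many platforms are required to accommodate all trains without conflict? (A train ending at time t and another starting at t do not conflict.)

Events (time:±→running): 2:+→1 4:+→2 5:-→1 6:-→0 6:+→1 8:-→0 8:+→1 8:+→2 8:+→3 9:-→2 9:+→3 9:+→4 10:-→3 10:+→4 10:+→5 … peak 5.

5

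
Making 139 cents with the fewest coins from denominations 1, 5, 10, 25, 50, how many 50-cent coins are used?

2

139 − 2×50→39 − 1×25→14 − 1×10→4 − 4×1→0
Count of 50: 2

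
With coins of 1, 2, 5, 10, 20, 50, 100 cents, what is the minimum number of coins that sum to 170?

3

170 = 1×100 + 1×50 + 1×20
Total coins = 1 + 1 + 1 = 3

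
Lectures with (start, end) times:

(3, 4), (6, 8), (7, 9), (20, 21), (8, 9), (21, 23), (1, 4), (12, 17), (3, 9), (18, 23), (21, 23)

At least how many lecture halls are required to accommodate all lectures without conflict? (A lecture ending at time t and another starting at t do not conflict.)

3

starts: [1, 3, 3, 6, 7, 8, 12, 18, 20, 21, 21]
ends:   [4, 4, 8, 9, 9, 9, 17, 21, 23, 23, 23]
s1→1 s3→2 s3→3  — peak 3.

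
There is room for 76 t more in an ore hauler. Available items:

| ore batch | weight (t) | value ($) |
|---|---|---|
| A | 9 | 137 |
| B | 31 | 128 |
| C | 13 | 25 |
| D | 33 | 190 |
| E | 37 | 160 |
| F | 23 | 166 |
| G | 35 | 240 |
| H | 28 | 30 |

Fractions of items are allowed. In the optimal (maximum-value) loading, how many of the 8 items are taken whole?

Greedy by value/weight ratio, highest first.
Order: A (137/9=15.22) > F (166/23=7.22) > G (240/35=6.86) > D (190/33=5.76) > E (160/37=4.32) > B (128/31=4.13) > C (25/13=1.92) > H (30/28=1.07)
Fill: take A (9 @ 137) → take F (23 @ 166) → take G (35 @ 240) → take 9/33 of D → 51.82; 76/76 used.
3 item(s) taken whole; one partial (take 9/33 of D).

3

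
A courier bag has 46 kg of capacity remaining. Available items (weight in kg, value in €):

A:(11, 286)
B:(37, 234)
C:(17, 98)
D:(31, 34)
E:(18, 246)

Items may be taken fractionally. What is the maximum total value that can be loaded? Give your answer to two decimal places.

Ratios (sorted): A 26.00, E 13.67, B 6.32, C 5.76, D 1.10
take A (11 @ 286); take E (18 @ 246); take 17/37 of B → 107.51. Capacity used 46/46.
Total value = 639.51

639.51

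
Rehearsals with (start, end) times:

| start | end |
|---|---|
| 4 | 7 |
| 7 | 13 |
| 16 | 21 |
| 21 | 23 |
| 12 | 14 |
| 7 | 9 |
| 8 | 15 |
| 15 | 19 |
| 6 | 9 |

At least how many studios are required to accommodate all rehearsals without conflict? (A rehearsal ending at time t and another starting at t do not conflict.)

The answer is the maximum number of intervals overlapping at any instant.
Events (time:±→running): 4:+→1 6:+→2 7:-→1 7:+→2 7:+→3 8:+→4 … peak 4.

4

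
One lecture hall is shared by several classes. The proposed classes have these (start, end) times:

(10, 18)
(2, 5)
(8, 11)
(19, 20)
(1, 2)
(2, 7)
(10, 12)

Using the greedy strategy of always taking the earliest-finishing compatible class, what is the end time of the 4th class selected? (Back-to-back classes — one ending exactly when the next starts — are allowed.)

Sort by end time and greedily take each interval whose start is ≥ the last chosen end.
By end time: (1,2), (2,5), (2,7), (8,11), (10,12), (10,18), (19,20).
Pick (1,2); next start ≥ 2 → (2,5); next start ≥ 5 → (8,11); next start ≥ 11 → (19,20).
Selected: (1,2) (2,5) (8,11) (19,20)

20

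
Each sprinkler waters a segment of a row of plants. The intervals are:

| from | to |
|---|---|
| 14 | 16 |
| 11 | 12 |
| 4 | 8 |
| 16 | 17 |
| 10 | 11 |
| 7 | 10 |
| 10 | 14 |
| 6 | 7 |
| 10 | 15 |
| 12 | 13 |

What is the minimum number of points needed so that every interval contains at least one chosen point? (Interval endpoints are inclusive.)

4

Sort by right endpoint; whenever an interval is uncovered, place a point at its right end.
Sorted: [6,7] [4,8] [7,10] [10,11] [11,12] [12,13] [10,14] [10,15] [14,16] [16,17]
{[6,7],[4,8],[7,10]} hit by 7; {[10,11],[11,12]} hit by 11; {[12,13],[10,14],[10,15]} hit by 13; {[14,16],[16,17]} hit by 16.
Points: 7, 11, 13, 16 (4 total).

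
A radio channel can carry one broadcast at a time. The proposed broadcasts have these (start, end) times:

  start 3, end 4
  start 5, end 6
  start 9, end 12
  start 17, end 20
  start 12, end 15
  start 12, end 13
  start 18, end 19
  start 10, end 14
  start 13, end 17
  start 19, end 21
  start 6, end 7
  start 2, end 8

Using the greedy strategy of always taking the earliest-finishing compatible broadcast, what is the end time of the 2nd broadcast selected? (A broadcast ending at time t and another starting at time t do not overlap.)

6

Greedy by earliest finish: after sorting by end time, pick each interval compatible with the last pick.
Sorted by end: (3,4)  (5,6)  (6,7)  (2,8)  (9,12)  (12,13)  (10,14)  (12,15)  (13,17)  (18,19)  (17,20)  (19,21)
take (3,4); take (5,6); take (6,7); take (9,12); take (12,13); skip (10,14); skip (12,15); take (13,17); take (18,19); take (19,21).
Selected: (3,4) (5,6) (6,7) (9,12) (12,13) (13,17) (18,19) (19,21)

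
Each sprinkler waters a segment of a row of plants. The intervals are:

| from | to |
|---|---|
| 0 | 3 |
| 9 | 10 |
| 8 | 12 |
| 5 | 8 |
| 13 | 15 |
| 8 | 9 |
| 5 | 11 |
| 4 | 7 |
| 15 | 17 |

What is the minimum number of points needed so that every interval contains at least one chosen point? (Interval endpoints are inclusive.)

4

Sort by right endpoint; whenever an interval is uncovered, place a point at its right end.
By right end: [0,3]  [4,7]  [5,8]  [8,9]  [9,10]  [5,11]  [8,12]  [13,15]  [15,17]
[0,3] uncovered → point at 3; [4,7] uncovered → point at 7; [8,9] uncovered → point at 9; [13,15] uncovered → point at 15.
Points: 3, 7, 9, 15 (4 total).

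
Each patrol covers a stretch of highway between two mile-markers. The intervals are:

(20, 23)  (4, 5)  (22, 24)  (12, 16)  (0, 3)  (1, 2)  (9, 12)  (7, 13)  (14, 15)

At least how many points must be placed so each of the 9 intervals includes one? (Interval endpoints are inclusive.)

Sort by right endpoint; whenever an interval is uncovered, place a point at its right end.
By right end: [1,2]  [0,3]  [4,5]  [9,12]  [7,13]  [14,15]  [12,16]  [20,23]  [22,24]
[1,2] uncovered → point at 2; [4,5] uncovered → point at 5; [9,12] uncovered → point at 12; [14,15] uncovered → point at 15; [20,23] uncovered → point at 23.
Points: 2, 5, 12, 15, 23 (5 total).

5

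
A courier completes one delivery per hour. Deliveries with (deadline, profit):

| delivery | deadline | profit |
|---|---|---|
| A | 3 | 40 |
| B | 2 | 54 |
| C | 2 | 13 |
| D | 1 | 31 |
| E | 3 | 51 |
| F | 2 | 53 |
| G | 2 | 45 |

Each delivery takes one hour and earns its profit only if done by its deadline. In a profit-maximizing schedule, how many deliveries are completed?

Take jobs in profit order; each goes to the latest open slot no later than its deadline.
By profit: B(d2,54), F(d2,53), E(d3,51), G(d2,45), A(d3,40), D(d1,31), C(d2,13)
B→slot 2; F→slot 1; E→slot 3; G skipped; A skipped; D skipped; C skipped.
3 of 7 scheduled.

3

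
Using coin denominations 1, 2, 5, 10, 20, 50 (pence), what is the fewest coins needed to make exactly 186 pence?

186 = 3×50 + 1×20 + 1×10 + 1×5 + 1×1
Total coins = 3 + 1 + 1 + 1 + 1 = 7

7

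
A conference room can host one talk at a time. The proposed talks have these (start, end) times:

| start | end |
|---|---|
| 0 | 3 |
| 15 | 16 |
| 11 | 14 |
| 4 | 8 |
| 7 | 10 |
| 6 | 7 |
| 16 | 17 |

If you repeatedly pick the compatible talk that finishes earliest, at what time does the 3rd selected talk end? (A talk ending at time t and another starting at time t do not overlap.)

10

By end time: (0,3), (6,7), (4,8), (7,10), (11,14), (15,16), (16,17).
Pick (0,3); next start ≥ 3 → (6,7); next start ≥ 7 → (7,10); next start ≥ 10 → (11,14); next start ≥ 14 → (15,16); next start ≥ 16 → (16,17).
Selected: (0,3) (6,7) (7,10) (11,14) (15,16) (16,17)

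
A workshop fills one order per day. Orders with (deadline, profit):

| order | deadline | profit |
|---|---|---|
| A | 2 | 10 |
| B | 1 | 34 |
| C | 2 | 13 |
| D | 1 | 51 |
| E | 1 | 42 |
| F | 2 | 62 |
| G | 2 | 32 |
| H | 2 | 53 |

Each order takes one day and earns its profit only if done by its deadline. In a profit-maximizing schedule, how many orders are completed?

2

Sort by profit descending; place each in the latest free slot ≤ its deadline.
Profit order: F=62 H=53 D=51 E=42 B=34 G=32 C=13 A=10
Assign: F→slot 2, H→slot 1, D skipped, E skipped, B skipped, G skipped, C skipped, A skipped.
Slots: [1:H] [2:F]
2 of 8 scheduled.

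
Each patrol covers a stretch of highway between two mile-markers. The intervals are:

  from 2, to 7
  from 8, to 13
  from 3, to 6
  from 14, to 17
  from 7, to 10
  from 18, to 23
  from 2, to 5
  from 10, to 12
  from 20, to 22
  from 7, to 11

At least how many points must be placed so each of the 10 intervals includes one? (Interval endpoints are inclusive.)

Sort by right endpoint; whenever an interval is uncovered, place a point at its right end.
By right end: [2,5]  [3,6]  [2,7]  [7,10]  [7,11]  [10,12]  [8,13]  [14,17]  [20,22]  [18,23]
[2,5] uncovered → point at 5; [7,10] uncovered → point at 10; [14,17] uncovered → point at 17; [20,22] uncovered → point at 22.
Points: 5, 10, 17, 22 (4 total).

4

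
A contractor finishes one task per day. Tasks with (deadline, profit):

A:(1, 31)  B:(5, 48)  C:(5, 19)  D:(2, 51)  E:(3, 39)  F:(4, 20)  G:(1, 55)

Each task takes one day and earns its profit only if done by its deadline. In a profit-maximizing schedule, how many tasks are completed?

5

Sort by profit descending; place each in the latest free slot ≤ its deadline.
By profit: G(d1,55), D(d2,51), B(d5,48), E(d3,39), A(d1,31), F(d4,20), C(d5,19)
G→slot 1; D→slot 2; B→slot 5; E→slot 3; A skipped; F→slot 4; C skipped.
5 of 7 scheduled.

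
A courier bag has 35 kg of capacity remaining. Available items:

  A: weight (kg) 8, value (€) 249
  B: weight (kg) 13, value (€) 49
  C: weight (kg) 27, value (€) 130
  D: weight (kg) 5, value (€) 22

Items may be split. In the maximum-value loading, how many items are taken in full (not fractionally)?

Ratios (sorted): A 31.12, C 4.81, D 4.40, B 3.77
take A (8 @ 249); take C (27 @ 130). Capacity used 35/35.
2 item(s) taken whole.

2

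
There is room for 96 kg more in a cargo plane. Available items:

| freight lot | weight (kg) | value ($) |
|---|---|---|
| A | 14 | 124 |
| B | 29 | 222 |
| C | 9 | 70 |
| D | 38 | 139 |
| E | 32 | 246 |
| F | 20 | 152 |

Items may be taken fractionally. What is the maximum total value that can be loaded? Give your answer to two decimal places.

753.20

Order: A (124/14=8.86) > C (70/9=7.78) > E (246/32=7.69) > B (222/29=7.66) > F (152/20=7.60) > D (139/38=3.66)
Fill: take A (14 @ 124) → take C (9 @ 70) → take E (32 @ 246) → take B (29 @ 222) → take 12/20 of F → 91.20; 96/96 used.
Total value = 753.20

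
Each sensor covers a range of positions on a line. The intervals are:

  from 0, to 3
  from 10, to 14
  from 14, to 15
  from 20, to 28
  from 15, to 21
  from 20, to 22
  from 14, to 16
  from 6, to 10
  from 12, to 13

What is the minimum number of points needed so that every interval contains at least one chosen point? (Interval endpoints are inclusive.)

5

Sort by right endpoint; whenever an interval is uncovered, place a point at its right end.
Sorted: [0,3] [6,10] [12,13] [10,14] [14,15] [14,16] [15,21] [20,22] [20,28]
{[0,3]} hit by 3; {[6,10]} hit by 10; {[12,13],[10,14]} hit by 13; {[14,15],[14,16],[15,21]} hit by 15; {[20,22],[20,28]} hit by 22.
Points: 3, 10, 13, 15, 22 (5 total).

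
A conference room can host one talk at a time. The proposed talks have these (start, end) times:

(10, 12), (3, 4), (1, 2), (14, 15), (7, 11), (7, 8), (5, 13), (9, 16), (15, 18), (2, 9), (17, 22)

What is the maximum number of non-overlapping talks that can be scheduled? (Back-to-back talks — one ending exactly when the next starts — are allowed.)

By end time: (1,2), (3,4), (7,8), (2,9), (7,11), (10,12), (5,13), (14,15), (9,16), (15,18), (17,22).
Pick (1,2); next start ≥ 2 → (3,4); next start ≥ 4 → (7,8); next start ≥ 8 → (10,12); next start ≥ 12 → (14,15); next start ≥ 15 → (15,18).
Selected 6 talks.

6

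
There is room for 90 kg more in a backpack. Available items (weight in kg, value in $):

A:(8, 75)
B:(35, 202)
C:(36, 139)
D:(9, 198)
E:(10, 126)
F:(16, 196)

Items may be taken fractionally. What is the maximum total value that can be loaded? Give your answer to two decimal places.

Sort by value per unit weight and fill in that order.
Ratios (sorted): D 22.00, E 12.60, F 12.25, A 9.38, B 5.77, C 3.86
take D (9 @ 198); take E (10 @ 126); take F (16 @ 196); take A (8 @ 75); take B (35 @ 202); take 12/36 of C → 46.33. Capacity used 90/90.
Total value = 843.33

843.33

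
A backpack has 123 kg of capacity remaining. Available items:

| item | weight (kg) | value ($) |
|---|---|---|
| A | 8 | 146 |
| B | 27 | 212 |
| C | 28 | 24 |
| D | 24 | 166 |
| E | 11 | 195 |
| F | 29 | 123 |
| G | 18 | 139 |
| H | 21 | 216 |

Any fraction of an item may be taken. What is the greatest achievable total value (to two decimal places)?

1133.38

Greedy by value/weight ratio, highest first.
Ratios (sorted): A 18.25, E 17.73, H 10.29, B 7.85, G 7.72, D 6.92, F 4.24, C 0.86
take A (8 @ 146); take E (11 @ 195); take H (21 @ 216); take B (27 @ 212); take G (18 @ 139); take D (24 @ 166); take 14/29 of F → 59.38. Capacity used 123/123.
Total value = 1133.38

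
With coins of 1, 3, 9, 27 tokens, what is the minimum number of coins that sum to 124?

Greedy: take as many of the largest coin as possible, then repeat with the remainder.
124 = 4×27 + 1×9 + 2×3 + 1×1
Total coins = 4 + 1 + 2 + 1 = 8

8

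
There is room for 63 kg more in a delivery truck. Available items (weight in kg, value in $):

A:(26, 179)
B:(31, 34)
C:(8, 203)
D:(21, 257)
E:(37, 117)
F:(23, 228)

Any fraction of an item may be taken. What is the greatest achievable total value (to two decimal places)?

Greedy by value/weight ratio, highest first.
Ratios (sorted): C 25.38, D 12.24, F 9.91, A 6.88, E 3.16, B 1.10
take C (8 @ 203); take D (21 @ 257); take F (23 @ 228); take 11/26 of A → 75.73. Capacity used 63/63.
Total value = 763.73

763.73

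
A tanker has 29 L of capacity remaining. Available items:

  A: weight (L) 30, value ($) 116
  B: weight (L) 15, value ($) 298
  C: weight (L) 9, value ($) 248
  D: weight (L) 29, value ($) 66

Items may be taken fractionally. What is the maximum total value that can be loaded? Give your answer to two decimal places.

Greedy by value/weight ratio, highest first.
Order: C (248/9=27.56) > B (298/15=19.87) > A (116/30=3.87) > D (66/29=2.28)
Fill: take C (9 @ 248) → take B (15 @ 298) → take 5/30 of A → 19.33; 29/29 used.
Total value = 565.33

565.33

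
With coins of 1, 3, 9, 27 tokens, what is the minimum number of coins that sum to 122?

8

Greedy: take as many of the largest coin as possible, then repeat with the remainder.
122 − 4×27→14 − 1×9→5 − 1×3→2 − 2×1→0
Total coins = 4 + 1 + 1 + 2 = 8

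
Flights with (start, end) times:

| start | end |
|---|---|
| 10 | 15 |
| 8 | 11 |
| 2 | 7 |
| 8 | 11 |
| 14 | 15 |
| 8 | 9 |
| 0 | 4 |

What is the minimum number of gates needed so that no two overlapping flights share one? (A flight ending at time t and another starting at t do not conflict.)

starts: [0, 2, 8, 8, 8, 10, 14]
ends:   [4, 7, 9, 11, 11, 15, 15]
s0→1 s2→2 e4→1 e7→0 s8→1 s8→2 s8→3  — peak 3.

3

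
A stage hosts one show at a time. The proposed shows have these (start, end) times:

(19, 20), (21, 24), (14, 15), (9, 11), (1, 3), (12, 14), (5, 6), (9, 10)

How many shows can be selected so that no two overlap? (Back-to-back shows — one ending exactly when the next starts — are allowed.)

Sort by end time and greedily take each interval whose start is ≥ the last chosen end.
Sorted by end: (1,3)  (5,6)  (9,10)  (9,11)  (12,14)  (14,15)  (19,20)  (21,24)
take (1,3); take (5,6); take (9,10); take (12,14); take (14,15); take (19,20); take (21,24).
Selected 7 shows.

7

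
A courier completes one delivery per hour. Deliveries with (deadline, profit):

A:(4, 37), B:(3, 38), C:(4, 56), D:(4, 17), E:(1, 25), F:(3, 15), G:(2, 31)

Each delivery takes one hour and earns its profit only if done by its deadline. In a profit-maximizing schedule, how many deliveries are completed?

By profit: C(d4,56), B(d3,38), A(d4,37), G(d2,31), E(d1,25), D(d4,17), F(d3,15)
C→slot 4; B→slot 3; A→slot 2; G→slot 1; E skipped; D skipped; F skipped.
4 of 7 scheduled.

4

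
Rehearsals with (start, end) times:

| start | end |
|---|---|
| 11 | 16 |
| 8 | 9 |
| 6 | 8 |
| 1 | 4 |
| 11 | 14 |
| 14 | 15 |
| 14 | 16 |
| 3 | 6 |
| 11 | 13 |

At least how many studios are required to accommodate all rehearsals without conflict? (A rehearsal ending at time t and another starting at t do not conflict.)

The answer is the maximum number of intervals overlapping at any instant.
Events (time:±→running): 1:+→1 3:+→2 4:-→1 6:-→0 6:+→1 8:-→0 8:+→1 9:-→0 11:+→1 11:+→2 11:+→3 … peak 3.

3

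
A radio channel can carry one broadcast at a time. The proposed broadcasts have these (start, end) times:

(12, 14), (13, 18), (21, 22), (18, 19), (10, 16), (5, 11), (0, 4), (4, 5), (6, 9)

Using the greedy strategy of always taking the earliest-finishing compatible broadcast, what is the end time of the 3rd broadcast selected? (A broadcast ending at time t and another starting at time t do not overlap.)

Sort by end time and greedily take each interval whose start is ≥ the last chosen end.
By end time: (0,4), (4,5), (6,9), (5,11), (12,14), (10,16), (13,18), (18,19), (21,22).
Pick (0,4); next start ≥ 4 → (4,5); next start ≥ 5 → (6,9); next start ≥ 9 → (12,14); next start ≥ 14 → (18,19); next start ≥ 19 → (21,22).
Selected: (0,4) (4,5) (6,9) (12,14) (18,19) (21,22)

9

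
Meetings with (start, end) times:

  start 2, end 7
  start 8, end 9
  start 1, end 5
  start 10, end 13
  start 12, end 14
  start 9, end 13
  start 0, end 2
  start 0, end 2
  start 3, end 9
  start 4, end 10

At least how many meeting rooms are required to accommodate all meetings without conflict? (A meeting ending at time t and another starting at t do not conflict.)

4

Count concurrent intervals with a sweep; the peak is the room count.
Events (time:±→running): 0:+→1 0:+→2 1:+→3 2:-→2 2:-→1 2:+→2 3:+→3 4:+→4 … peak 4.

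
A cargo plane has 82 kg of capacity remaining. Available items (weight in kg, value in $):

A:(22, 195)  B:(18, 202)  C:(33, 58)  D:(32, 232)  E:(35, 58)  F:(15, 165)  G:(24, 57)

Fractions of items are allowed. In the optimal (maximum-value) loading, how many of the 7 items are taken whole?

3

Greedy by value/weight ratio, highest first.
Ratios (sorted): B 11.22, F 11.00, A 8.86, D 7.25, G 2.38, C 1.76, E 1.66
take B (18 @ 202); take F (15 @ 165); take A (22 @ 195); take 27/32 of D → 195.75. Capacity used 82/82.
3 item(s) taken whole; one partial (take 27/32 of D).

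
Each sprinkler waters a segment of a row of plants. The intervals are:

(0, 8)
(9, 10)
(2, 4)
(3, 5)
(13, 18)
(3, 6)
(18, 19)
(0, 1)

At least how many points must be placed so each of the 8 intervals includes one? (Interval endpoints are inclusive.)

Process intervals by earliest right end; each time one isn't hit yet, stab at its right endpoint.
By right end: [0,1]  [2,4]  [3,5]  [3,6]  [0,8]  [9,10]  [13,18]  [18,19]
[0,1] uncovered → point at 1; [2,4] uncovered → point at 4; [9,10] uncovered → point at 10; [13,18] uncovered → point at 18.
Points: 1, 4, 10, 18 (4 total).

4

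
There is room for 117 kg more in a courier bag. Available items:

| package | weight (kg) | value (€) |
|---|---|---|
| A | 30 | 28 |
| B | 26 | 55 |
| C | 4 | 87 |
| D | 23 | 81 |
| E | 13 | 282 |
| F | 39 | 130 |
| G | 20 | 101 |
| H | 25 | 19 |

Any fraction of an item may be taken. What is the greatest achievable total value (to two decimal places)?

Greedy by value/weight ratio, highest first.
Order: C (87/4=21.75) > E (282/13=21.69) > G (101/20=5.05) > D (81/23=3.52) > F (130/39=3.33) > B (55/26=2.12) > A (28/30=0.93) > H (19/25=0.76)
Fill: take C (4 @ 87) → take E (13 @ 282) → take G (20 @ 101) → take D (23 @ 81) → take F (39 @ 130) → take 18/26 of B → 38.08; 117/117 used.
Total value = 719.08

719.08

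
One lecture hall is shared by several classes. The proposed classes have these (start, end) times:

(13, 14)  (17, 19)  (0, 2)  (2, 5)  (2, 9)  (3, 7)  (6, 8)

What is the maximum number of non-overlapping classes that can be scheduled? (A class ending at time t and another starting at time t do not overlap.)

5

Sort by end time and greedily take each interval whose start is ≥ the last chosen end.
By end time: (0,2), (2,5), (3,7), (6,8), (2,9), (13,14), (17,19).
Pick (0,2); next start ≥ 2 → (2,5); next start ≥ 5 → (6,8); next start ≥ 8 → (13,14); next start ≥ 14 → (17,19).
Selected 5 classes.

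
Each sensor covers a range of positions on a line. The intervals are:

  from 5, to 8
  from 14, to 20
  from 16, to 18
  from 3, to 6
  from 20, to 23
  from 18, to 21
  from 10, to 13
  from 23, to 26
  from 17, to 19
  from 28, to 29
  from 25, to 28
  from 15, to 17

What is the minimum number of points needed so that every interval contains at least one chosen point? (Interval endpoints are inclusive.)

Sort by right endpoint; whenever an interval is uncovered, place a point at its right end.
Sorted: [3,6] [5,8] [10,13] [15,17] [16,18] [17,19] [14,20] [18,21] [20,23] [23,26] [25,28] [28,29]
{[3,6],[5,8]} hit by 6; {[10,13]} hit by 13; {[15,17],[16,18],[17,19],[14,20]} hit by 17; {[18,21],[20,23]} hit by 21; {[23,26],[25,28]} hit by 26; {[28,29]} hit by 29.
Points: 6, 13, 17, 21, 26, 29 (6 total).

6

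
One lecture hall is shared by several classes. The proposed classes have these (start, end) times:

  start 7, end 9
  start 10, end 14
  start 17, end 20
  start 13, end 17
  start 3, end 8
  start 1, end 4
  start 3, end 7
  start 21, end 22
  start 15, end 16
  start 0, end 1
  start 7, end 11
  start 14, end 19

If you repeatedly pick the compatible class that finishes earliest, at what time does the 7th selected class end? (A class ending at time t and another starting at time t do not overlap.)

22

Sorted by end: (0,1)  (1,4)  (3,7)  (3,8)  (7,9)  (7,11)  (10,14)  (15,16)  (13,17)  (14,19)  (17,20)  (21,22)
take (0,1); take (1,4); take (7,9); take (10,14); take (15,16); skip (13,17); skip (14,19); take (17,20); take (21,22).
Selected: (0,1) (1,4) (7,9) (10,14) (15,16) (17,20) (21,22)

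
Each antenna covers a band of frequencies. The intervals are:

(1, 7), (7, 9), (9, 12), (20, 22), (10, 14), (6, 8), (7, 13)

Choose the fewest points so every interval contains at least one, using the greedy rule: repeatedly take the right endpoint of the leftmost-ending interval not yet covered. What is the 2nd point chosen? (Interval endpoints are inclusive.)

By right end: [1,7]  [6,8]  [7,9]  [9,12]  [7,13]  [10,14]  [20,22]
[1,7] uncovered → point at 7; [9,12] uncovered → point at 12; [20,22] uncovered → point at 22.
Points: 7, 12, 22 (3 total).

12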